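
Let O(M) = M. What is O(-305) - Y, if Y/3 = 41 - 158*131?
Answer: 61666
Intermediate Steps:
Y = -61971 (Y = 3*(41 - 158*131) = 3*(41 - 20698) = 3*(-20657) = -61971)
O(-305) - Y = -305 - 1*(-61971) = -305 + 61971 = 61666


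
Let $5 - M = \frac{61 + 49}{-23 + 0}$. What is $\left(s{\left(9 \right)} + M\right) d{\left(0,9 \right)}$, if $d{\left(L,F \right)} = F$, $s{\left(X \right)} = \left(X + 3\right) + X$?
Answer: $\frac{6372}{23} \approx 277.04$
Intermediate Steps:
$s{\left(X \right)} = 3 + 2 X$ ($s{\left(X \right)} = \left(3 + X\right) + X = 3 + 2 X$)
$M = \frac{225}{23}$ ($M = 5 - \frac{61 + 49}{-23 + 0} = 5 - \frac{110}{-23} = 5 - 110 \left(- \frac{1}{23}\right) = 5 - - \frac{110}{23} = 5 + \frac{110}{23} = \frac{225}{23} \approx 9.7826$)
$\left(s{\left(9 \right)} + M\right) d{\left(0,9 \right)} = \left(\left(3 + 2 \cdot 9\right) + \frac{225}{23}\right) 9 = \left(\left(3 + 18\right) + \frac{225}{23}\right) 9 = \left(21 + \frac{225}{23}\right) 9 = \frac{708}{23} \cdot 9 = \frac{6372}{23}$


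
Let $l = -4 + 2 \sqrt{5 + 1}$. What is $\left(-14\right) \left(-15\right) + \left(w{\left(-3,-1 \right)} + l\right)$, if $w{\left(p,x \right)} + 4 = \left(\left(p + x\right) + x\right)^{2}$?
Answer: $227 + 2 \sqrt{6} \approx 231.9$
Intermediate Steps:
$l = -4 + 2 \sqrt{6} \approx 0.89898$
$w{\left(p,x \right)} = -4 + \left(p + 2 x\right)^{2}$ ($w{\left(p,x \right)} = -4 + \left(\left(p + x\right) + x\right)^{2} = -4 + \left(p + 2 x\right)^{2}$)
$\left(-14\right) \left(-15\right) + \left(w{\left(-3,-1 \right)} + l\right) = \left(-14\right) \left(-15\right) - \left(8 - \left(-3 + 2 \left(-1\right)\right)^{2} - 2 \sqrt{6}\right) = 210 - \left(8 - \left(-3 - 2\right)^{2} - 2 \sqrt{6}\right) = 210 - \left(8 - 25 - 2 \sqrt{6}\right) = 210 + \left(\left(-4 + 25\right) - \left(4 - 2 \sqrt{6}\right)\right) = 210 + \left(21 - \left(4 - 2 \sqrt{6}\right)\right) = 210 + \left(17 + 2 \sqrt{6}\right) = 227 + 2 \sqrt{6}$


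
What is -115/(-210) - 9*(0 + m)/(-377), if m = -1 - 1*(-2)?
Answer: 9049/15834 ≈ 0.57149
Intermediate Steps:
m = 1 (m = -1 + 2 = 1)
-115/(-210) - 9*(0 + m)/(-377) = -115/(-210) - 9*(0 + 1)/(-377) = -115*(-1/210) - 9*1*(-1/377) = 23/42 - 9*(-1/377) = 23/42 + 9/377 = 9049/15834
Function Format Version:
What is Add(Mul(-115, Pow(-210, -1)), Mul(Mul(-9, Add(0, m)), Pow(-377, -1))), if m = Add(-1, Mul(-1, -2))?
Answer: Rational(9049, 15834) ≈ 0.57149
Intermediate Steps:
m = 1 (m = Add(-1, 2) = 1)
Add(Mul(-115, Pow(-210, -1)), Mul(Mul(-9, Add(0, m)), Pow(-377, -1))) = Add(Mul(-115, Pow(-210, -1)), Mul(Mul(-9, Add(0, 1)), Pow(-377, -1))) = Add(Mul(-115, Rational(-1, 210)), Mul(Mul(-9, 1), Rational(-1, 377))) = Add(Rational(23, 42), Mul(-9, Rational(-1, 377))) = Add(Rational(23, 42), Rational(9, 377)) = Rational(9049, 15834)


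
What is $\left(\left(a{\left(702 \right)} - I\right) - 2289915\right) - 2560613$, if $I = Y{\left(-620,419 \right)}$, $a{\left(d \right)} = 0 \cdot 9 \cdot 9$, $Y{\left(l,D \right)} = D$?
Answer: $-4850947$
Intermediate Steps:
$a{\left(d \right)} = 0$ ($a{\left(d \right)} = 0 \cdot 9 = 0$)
$I = 419$
$\left(\left(a{\left(702 \right)} - I\right) - 2289915\right) - 2560613 = \left(\left(0 - 419\right) - 2289915\right) - 2560613 = \left(-419 - 2289915\right) - 2560613 = -2290334 - 2560613 = -4850947$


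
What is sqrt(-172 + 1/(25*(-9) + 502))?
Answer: I*sqrt(13197111)/277 ≈ 13.115*I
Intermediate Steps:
sqrt(-172 + 1/(25*(-9) + 502)) = sqrt(-172 + 1/(-225 + 502)) = sqrt(-172 + 1/277) = sqrt(-47643/277) = I*sqrt(13197111)/277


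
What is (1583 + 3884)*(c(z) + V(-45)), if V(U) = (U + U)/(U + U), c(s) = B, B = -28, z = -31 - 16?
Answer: -147609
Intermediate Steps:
z = -47
c(s) = -28
V(U) = 1 (V(U) = (2*U)/((2*U)) = (2*U)*(1/(2*U)) = 1)
(1583 + 3884)*(c(z) + V(-45)) = (1583 + 3884)*(-28 + 1) = 5467*(-27) = -147609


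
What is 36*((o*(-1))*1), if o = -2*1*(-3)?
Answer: -216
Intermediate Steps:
o = 6 (o = -2*(-3) = 6)
36*((o*(-1))*1) = 36*((6*(-1))*1) = 36*(-6*1) = 36*(-6) = -216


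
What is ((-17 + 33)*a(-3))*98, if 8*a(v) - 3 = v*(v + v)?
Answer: 4116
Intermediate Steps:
a(v) = 3/8 + v²/4 (a(v) = 3/8 + (v*(v + v))/8 = 3/8 + (v*(2*v))/8 = 3/8 + (2*v²)/8 = 3/8 + v²/4)
((-17 + 33)*a(-3))*98 = ((-17 + 33)*(3/8 + (¼)*(-3)²))*98 = (16*(3/8 + (¼)*9))*98 = (16*(3/8 + 9/4))*98 = (16*(21/8))*98 = 42*98 = 4116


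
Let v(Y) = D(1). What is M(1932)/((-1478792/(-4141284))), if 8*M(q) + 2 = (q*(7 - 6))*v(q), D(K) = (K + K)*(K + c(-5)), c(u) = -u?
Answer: 1714343673/211256 ≈ 8115.0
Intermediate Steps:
D(K) = 2*K*(5 + K) (D(K) = (K + K)*(K - 1*(-5)) = (2*K)*(K + 5) = (2*K)*(5 + K) = 2*K*(5 + K))
v(Y) = 12 (v(Y) = 2*1*(5 + 1) = 2*1*6 = 12)
M(q) = -¼ + 3*q/2 (M(q) = -¼ + ((q*(7 - 6))*12)/8 = -¼ + ((q*1)*12)/8 = -¼ + (q*12)/8 = -¼ + (12*q)/8 = -¼ + 3*q/2)
M(1932)/((-1478792/(-4141284))) = (-¼ + (3/2)*1932)/((-1478792/(-4141284))) = (-¼ + 2898)/((-1478792*(-1/4141284))) = 11591/(4*(52814/147903)) = (11591/4)*(147903/52814) = 1714343673/211256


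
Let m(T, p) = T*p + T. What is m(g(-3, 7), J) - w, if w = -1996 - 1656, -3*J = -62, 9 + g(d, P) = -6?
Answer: 3327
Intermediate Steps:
g(d, P) = -15 (g(d, P) = -9 - 6 = -15)
J = 62/3 (J = -⅓*(-62) = 62/3 ≈ 20.667)
w = -3652
m(T, p) = T + T*p
m(g(-3, 7), J) - w = -15*(1 + 62/3) - 1*(-3652) = -15*65/3 + 3652 = -325 + 3652 = 3327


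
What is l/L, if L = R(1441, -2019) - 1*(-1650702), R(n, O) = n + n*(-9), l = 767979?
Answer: 767979/1639174 ≈ 0.46852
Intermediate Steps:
R(n, O) = -8*n (R(n, O) = n - 9*n = -8*n)
L = 1639174 (L = -8*1441 - 1*(-1650702) = -11528 + 1650702 = 1639174)
l/L = 767979/1639174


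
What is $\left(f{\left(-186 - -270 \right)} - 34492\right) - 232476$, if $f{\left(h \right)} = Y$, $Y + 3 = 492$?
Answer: $-266479$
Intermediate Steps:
$Y = 489$ ($Y = -3 + 492 = 489$)
$f{\left(h \right)} = 489$
$\left(f{\left(-186 - -270 \right)} - 34492\right) - 232476 = \left(489 - 34492\right) - 232476 = -34003 - 232476 = -266479$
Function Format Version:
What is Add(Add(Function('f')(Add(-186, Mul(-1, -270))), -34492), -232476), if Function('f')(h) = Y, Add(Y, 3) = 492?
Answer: -266479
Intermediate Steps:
Y = 489 (Y = Add(-3, 492) = 489)
Function('f')(h) = 489
Add(Add(Function('f')(Add(-186, Mul(-1, -270))), -34492), -232476) = Add(Add(489, -34492), -232476) = Add(-34003, -232476) = -266479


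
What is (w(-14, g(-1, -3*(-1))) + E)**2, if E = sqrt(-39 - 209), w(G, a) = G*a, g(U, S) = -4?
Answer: 2888 + 224*I*sqrt(62) ≈ 2888.0 + 1763.8*I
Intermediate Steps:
E = 2*I*sqrt(62) (E = sqrt(-248) = 2*I*sqrt(62) ≈ 15.748*I)
(w(-14, g(-1, -3*(-1))) + E)**2 = (-14*(-4) + 2*I*sqrt(62))**2 = (56 + 2*I*sqrt(62))**2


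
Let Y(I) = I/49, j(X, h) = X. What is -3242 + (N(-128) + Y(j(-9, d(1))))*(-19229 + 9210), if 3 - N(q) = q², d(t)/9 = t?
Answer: 8041872024/49 ≈ 1.6412e+8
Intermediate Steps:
d(t) = 9*t
N(q) = 3 - q²
Y(I) = I/49 (Y(I) = I*(1/49) = I/49)
-3242 + (N(-128) + Y(j(-9, d(1))))*(-19229 + 9210) = -3242 + ((3 - 1*(-128)²) + (1/49)*(-9))*(-19229 + 9210) = -3242 + ((3 - 1*16384) - 9/49)*(-10019) = -3242 + ((3 - 16384) - 9/49)*(-10019) = -3242 + (-16381 - 9/49)*(-10019) = -3242 - 802678/49*(-10019) = -3242 + 8042030882/49 = 8041872024/49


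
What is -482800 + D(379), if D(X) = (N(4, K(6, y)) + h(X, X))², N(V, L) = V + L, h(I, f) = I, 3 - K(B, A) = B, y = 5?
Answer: -338400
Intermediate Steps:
K(B, A) = 3 - B
N(V, L) = L + V
D(X) = (1 + X)² (D(X) = (((3 - 1*6) + 4) + X)² = (((3 - 6) + 4) + X)² = ((-3 + 4) + X)² = (1 + X)²)
-482800 + D(379) = -482800 + (1 + 379)² = -482800 + 380² = -482800 + 144400 = -338400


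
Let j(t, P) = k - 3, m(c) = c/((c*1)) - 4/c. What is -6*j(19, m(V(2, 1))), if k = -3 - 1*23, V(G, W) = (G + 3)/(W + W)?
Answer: 174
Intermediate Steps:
V(G, W) = (3 + G)/(2*W) (V(G, W) = (3 + G)/((2*W)) = (3 + G)*(1/(2*W)) = (3 + G)/(2*W))
k = -26 (k = -3 - 23 = -26)
m(c) = 1 - 4/c (m(c) = c/c - 4/c = 1 - 4/c)
j(t, P) = -29 (j(t, P) = -26 - 3 = -29)
-6*j(19, m(V(2, 1))) = -6*(-29) = 174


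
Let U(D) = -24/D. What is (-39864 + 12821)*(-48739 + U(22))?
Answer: 14498861063/11 ≈ 1.3181e+9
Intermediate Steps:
(-39864 + 12821)*(-48739 + U(22)) = (-39864 + 12821)*(-48739 - 24/22) = -27043*(-48739 - 24*1/22) = -27043*(-48739 - 12/11) = -27043*(-536141/11) = 14498861063/11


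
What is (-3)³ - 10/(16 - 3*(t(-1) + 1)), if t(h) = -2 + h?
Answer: -302/11 ≈ -27.455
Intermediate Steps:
(-3)³ - 10/(16 - 3*(t(-1) + 1)) = (-3)³ - 10/(16 - 3*((-2 - 1) + 1)) = -27 - 10/(16 - 3*(-3 + 1)) = -27 - 10/(16 - 3*(-2)) = -27 - 10/(16 + 6) = -27 - 10/22 = -27 - 10*1/22 = -27 - 5/11 = -302/11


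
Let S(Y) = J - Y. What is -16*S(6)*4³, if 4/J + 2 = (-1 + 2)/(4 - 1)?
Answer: 43008/5 ≈ 8601.6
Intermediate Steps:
J = -12/5 (J = 4/(-2 + (-1 + 2)/(4 - 1)) = 4/(-2 + 1/3) = 4/(-2 + 1*(⅓)) = 4/(-2 + ⅓) = 4/(-5/3) = 4*(-⅗) = -12/5 ≈ -2.4000)
S(Y) = -12/5 - Y
-16*S(6)*4³ = -16*(-12/5 - 1*6)*4³ = -16*(-12/5 - 6)*64 = -16*(-42/5)*64 = (672/5)*64 = 43008/5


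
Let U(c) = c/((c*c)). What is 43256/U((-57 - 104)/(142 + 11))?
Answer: -6964216/153 ≈ -45518.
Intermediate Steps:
U(c) = 1/c (U(c) = c/(c²) = c/c² = 1/c)
43256/U((-57 - 104)/(142 + 11)) = 43256/(1/((-57 - 104)/(142 + 11))) = 43256/(1/(-161/153)) = 43256/(-153/161) = 43256*(-161/153) = -6964216/153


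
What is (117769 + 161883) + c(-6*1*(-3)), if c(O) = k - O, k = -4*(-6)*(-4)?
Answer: 279538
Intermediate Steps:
k = -96 (k = 24*(-4) = -96)
c(O) = -96 - O
(117769 + 161883) + c(-6*1*(-3)) = (117769 + 161883) + (-96 - (-6*1)*(-3)) = 279652 + (-96 - (-6)*(-3)) = 279652 + (-96 - 1*18) = 279652 + (-96 - 18) = 279652 - 114 = 279538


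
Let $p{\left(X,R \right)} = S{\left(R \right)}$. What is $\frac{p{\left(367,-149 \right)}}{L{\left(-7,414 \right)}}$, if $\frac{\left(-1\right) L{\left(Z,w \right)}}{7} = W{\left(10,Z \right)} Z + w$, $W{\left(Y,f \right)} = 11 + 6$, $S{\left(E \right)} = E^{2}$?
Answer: $- \frac{22201}{2065} \approx -10.751$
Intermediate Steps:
$W{\left(Y,f \right)} = 17$
$p{\left(X,R \right)} = R^{2}$
$L{\left(Z,w \right)} = - 119 Z - 7 w$ ($L{\left(Z,w \right)} = - 7 \left(17 Z + w\right) = - 7 \left(w + 17 Z\right) = - 119 Z - 7 w$)
$\frac{p{\left(367,-149 \right)}}{L{\left(-7,414 \right)}} = \frac{\left(-149\right)^{2}}{\left(-119\right) \left(-7\right) - 2898} = \frac{22201}{833 - 2898} = \frac{22201}{-2065} = 22201 \left(- \frac{1}{2065}\right) = - \frac{22201}{2065}$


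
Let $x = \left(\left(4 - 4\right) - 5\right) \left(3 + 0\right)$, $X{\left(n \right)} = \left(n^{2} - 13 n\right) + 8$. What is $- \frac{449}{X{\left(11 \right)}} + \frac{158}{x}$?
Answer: $\frac{4523}{210} \approx 21.538$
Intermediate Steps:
$X{\left(n \right)} = 8 + n^{2} - 13 n$
$x = -15$ ($x = \left(\left(4 - 4\right) - 5\right) 3 = \left(0 - 5\right) 3 = \left(-5\right) 3 = -15$)
$- \frac{449}{X{\left(11 \right)}} + \frac{158}{x} = - \frac{449}{8 + 11^{2} - 143} + \frac{158}{-15} = - \frac{449}{8 + 121 - 143} + 158 \left(- \frac{1}{15}\right) = - \frac{449}{-14} - \frac{158}{15} = \left(-449\right) \left(- \frac{1}{14}\right) - \frac{158}{15} = \frac{449}{14} - \frac{158}{15} = \frac{4523}{210}$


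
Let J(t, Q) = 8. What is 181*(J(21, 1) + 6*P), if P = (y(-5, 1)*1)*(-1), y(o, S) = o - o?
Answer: 1448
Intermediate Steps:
y(o, S) = 0
P = 0 (P = (0*1)*(-1) = 0*(-1) = 0)
181*(J(21, 1) + 6*P) = 181*(8 + 6*0) = 181*(8 + 0) = 181*8 = 1448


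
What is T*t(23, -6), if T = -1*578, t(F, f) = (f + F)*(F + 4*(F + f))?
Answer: -894166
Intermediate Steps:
t(F, f) = (F + f)*(4*f + 5*F) (t(F, f) = (F + f)*(F + (4*F + 4*f)) = (F + f)*(4*f + 5*F))
T = -578
T*t(23, -6) = -578*(4*(-6)**2 + 5*23**2 + 9*23*(-6)) = -578*(4*36 + 5*529 - 1242) = -578*(144 + 2645 - 1242) = -578*1547 = -894166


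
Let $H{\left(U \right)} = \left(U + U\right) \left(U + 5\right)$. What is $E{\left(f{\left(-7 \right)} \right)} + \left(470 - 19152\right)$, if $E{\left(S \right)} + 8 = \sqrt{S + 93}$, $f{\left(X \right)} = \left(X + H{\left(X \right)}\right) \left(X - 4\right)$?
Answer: $-18690 + i \sqrt{138} \approx -18690.0 + 11.747 i$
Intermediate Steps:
$H{\left(U \right)} = 2 U \left(5 + U\right)$
$f{\left(X \right)} = \left(-4 + X\right) \left(X + 2 X \left(5 + X\right)\right)$ ($f{\left(X \right)} = \left(X + 2 X \left(5 + X\right)\right) \left(X - 4\right) = \left(X + 2 X \left(5 + X\right)\right) \left(-4 + X\right) = \left(-4 + X\right) \left(X + 2 X \left(5 + X\right)\right)$)
$E{\left(S \right)} = -8 + \sqrt{93 + S}$ ($E{\left(S \right)} = -8 + \sqrt{S + 93} = -8 + \sqrt{93 + S}$)
$E{\left(f{\left(-7 \right)} \right)} + \left(470 - 19152\right) = \left(-8 + \sqrt{93 - 7 \left(-44 + 2 \left(-7\right)^{2} + 3 \left(-7\right)\right)}\right) + \left(470 - 19152\right) = \left(-8 + \sqrt{93 - 7 \left(-44 + 2 \cdot 49 - 21\right)}\right) + \left(470 - 19152\right) = \left(-8 + \sqrt{93 - 7 \left(-44 + 98 - 21\right)}\right) - 18682 = \left(-8 + \sqrt{93 - 231}\right) - 18682 = \left(-8 + \sqrt{-138}\right) - 18682 = \left(-8 + i \sqrt{138}\right) - 18682 = -18690 + i \sqrt{138}$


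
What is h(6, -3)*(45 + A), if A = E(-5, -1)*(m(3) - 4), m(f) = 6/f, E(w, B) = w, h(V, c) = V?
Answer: 330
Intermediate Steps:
A = 10 (A = -5*(6/3 - 4) = -5*(6*(1/3) - 4) = -5*(2 - 4) = -5*(-2) = 10)
h(6, -3)*(45 + A) = 6*(45 + 10) = 6*55 = 330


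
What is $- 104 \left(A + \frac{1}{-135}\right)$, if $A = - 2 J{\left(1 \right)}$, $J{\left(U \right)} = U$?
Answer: $\frac{28184}{135} \approx 208.77$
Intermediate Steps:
$A = -2$ ($A = \left(-2\right) 1 = -2$)
$- 104 \left(A + \frac{1}{-135}\right) = - 104 \left(-2 + \frac{1}{-135}\right) = - 104 \left(-2 - \frac{1}{135}\right) = \left(-104\right) \left(- \frac{271}{135}\right) = \frac{28184}{135}$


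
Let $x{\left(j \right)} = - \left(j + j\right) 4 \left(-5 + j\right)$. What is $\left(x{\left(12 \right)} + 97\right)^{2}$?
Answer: $330625$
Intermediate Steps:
$x{\left(j \right)} = - 8 j \left(-5 + j\right)$ ($x{\left(j \right)} = - 2 j 4 \left(-5 + j\right) = - 8 j \left(-5 + j\right)$)
$\left(x{\left(12 \right)} + 97\right)^{2} = \left(8 \cdot 12 \left(5 - 12\right) + 97\right)^{2} = \left(8 \cdot 12 \left(-7\right) + 97\right)^{2} = \left(-672 + 97\right)^{2} = \left(-575\right)^{2} = 330625$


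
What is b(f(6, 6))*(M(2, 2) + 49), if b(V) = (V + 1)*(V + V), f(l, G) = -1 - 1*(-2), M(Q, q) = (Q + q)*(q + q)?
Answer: 260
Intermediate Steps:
M(Q, q) = 2*q*(Q + q) (M(Q, q) = (Q + q)*(2*q) = 2*q*(Q + q))
f(l, G) = 1 (f(l, G) = -1 + 2 = 1)
b(V) = 2*V*(1 + V) (b(V) = (1 + V)*(2*V) = 2*V*(1 + V))
b(f(6, 6))*(M(2, 2) + 49) = (2*1*(1 + 1))*(2*2*(2 + 2) + 49) = (2*1*2)*(2*2*4 + 49) = 4*(16 + 49) = 4*65 = 260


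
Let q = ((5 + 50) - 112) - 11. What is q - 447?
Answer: -515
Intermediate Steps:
q = -68 (q = (55 - 112) - 11 = -57 - 11 = -68)
q - 447 = -68 - 447 = -515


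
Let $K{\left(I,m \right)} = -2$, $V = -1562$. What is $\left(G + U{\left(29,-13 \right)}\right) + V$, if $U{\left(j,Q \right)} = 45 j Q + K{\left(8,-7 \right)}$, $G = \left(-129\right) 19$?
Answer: $-20980$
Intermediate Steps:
$G = -2451$
$U{\left(j,Q \right)} = -2 + 45 Q j$ ($U{\left(j,Q \right)} = 45 j Q - 2 = 45 Q j - 2 = -2 + 45 Q j$)
$\left(G + U{\left(29,-13 \right)}\right) + V = \left(-2451 + \left(-2 + 45 \left(-13\right) 29\right)\right) - 1562 = \left(-2451 - 16967\right) - 1562 = -19418 - 1562 = -20980$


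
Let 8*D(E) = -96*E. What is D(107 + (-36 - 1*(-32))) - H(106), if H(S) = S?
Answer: -1342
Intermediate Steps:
D(E) = -12*E (D(E) = (-96*E)/8 = -12*E)
D(107 + (-36 - 1*(-32))) - H(106) = -12*(107 + (-36 - 1*(-32))) - 1*106 = -12*(107 + (-36 + 32)) - 106 = -12*(107 - 4) - 106 = -12*103 - 106 = -1236 - 106 = -1342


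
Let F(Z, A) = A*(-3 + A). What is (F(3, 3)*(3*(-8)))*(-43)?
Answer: 0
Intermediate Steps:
(F(3, 3)*(3*(-8)))*(-43) = ((3*(-3 + 3))*(3*(-8)))*(-43) = ((3*0)*(-24))*(-43) = (0*(-24))*(-43) = 0*(-43) = 0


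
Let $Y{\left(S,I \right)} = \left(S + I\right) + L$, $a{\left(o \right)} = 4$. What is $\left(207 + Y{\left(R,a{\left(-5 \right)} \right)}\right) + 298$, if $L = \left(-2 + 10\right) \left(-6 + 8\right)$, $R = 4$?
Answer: $529$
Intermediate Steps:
$L = 16$ ($L = 8 \cdot 2 = 16$)
$Y{\left(S,I \right)} = 16 + I + S$ ($Y{\left(S,I \right)} = \left(S + I\right) + 16 = \left(I + S\right) + 16 = 16 + I + S$)
$\left(207 + Y{\left(R,a{\left(-5 \right)} \right)}\right) + 298 = \left(207 + \left(16 + 4 + 4\right)\right) + 298 = \left(207 + 24\right) + 298 = 231 + 298 = 529$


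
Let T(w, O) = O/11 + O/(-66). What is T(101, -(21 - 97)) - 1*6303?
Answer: -207809/33 ≈ -6297.2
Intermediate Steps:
T(w, O) = 5*O/66 (T(w, O) = O*(1/11) + O*(-1/66) = O/11 - O/66 = 5*O/66)
T(101, -(21 - 97)) - 1*6303 = 5*(-(21 - 97))/66 - 1*6303 = 5*(-1*(-76))/66 - 6303 = (5/66)*76 - 6303 = 190/33 - 6303 = -207809/33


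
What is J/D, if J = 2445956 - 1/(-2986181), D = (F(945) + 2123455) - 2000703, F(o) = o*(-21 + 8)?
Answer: 7304067334037/329874456527 ≈ 22.142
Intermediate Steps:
F(o) = -13*o (F(o) = o*(-13) = -13*o)
D = 110467 (D = (-13*945 + 2123455) - 2000703 = (-12285 + 2123455) - 2000703 = 2111170 - 2000703 = 110467)
J = 7304067334037/2986181 (J = 2445956 - 1*(-1/2986181) = 2445956 + 1/2986181 = 7304067334037/2986181 ≈ 2.4460e+6)
J/D = (7304067334037/2986181)/110467 = (7304067334037/2986181)*(1/110467) = 7304067334037/329874456527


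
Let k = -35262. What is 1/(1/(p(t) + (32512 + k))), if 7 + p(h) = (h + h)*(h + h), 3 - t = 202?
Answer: 155647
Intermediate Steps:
t = -199 (t = 3 - 1*202 = 3 - 202 = -199)
p(h) = -7 + 4*h**2 (p(h) = -7 + (h + h)*(h + h) = -7 + (2*h)*(2*h) = -7 + 4*h**2)
1/(1/(p(t) + (32512 + k))) = 1/(1/((-7 + 4*(-199)**2) + (32512 - 35262))) = 1/(1/((-7 + 4*39601) - 2750)) = 1/(1/((-7 + 158404) - 2750)) = 1/(1/(158397 - 2750)) = 1/(1/155647) = 155647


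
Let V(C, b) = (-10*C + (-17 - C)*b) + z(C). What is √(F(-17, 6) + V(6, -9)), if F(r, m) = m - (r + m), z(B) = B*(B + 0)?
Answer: 10*√2 ≈ 14.142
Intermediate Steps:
z(B) = B² (z(B) = B*B = B²)
F(r, m) = -r (F(r, m) = m - (m + r) = m + (-m - r) = -r)
V(C, b) = C² - 10*C + b*(-17 - C) (V(C, b) = (-10*C + (-17 - C)*b) + C² = (-10*C + b*(-17 - C)) + C² = C² - 10*C + b*(-17 - C))
√(F(-17, 6) + V(6, -9)) = √(-1*(-17) + (6² - 17*(-9) - 10*6 - 1*6*(-9))) = √(17 + (36 + 153 - 60 + 54)) = √(17 + 183) = √200 = 10*√2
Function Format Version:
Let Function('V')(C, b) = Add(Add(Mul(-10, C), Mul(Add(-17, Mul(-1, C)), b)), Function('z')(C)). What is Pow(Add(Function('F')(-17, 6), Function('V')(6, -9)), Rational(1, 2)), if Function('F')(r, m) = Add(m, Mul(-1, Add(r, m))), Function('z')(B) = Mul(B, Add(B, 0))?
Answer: Mul(10, Pow(2, Rational(1, 2))) ≈ 14.142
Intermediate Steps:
Function('z')(B) = Pow(B, 2) (Function('z')(B) = Mul(B, B) = Pow(B, 2))
Function('F')(r, m) = Mul(-1, r) (Function('F')(r, m) = Add(m, Mul(-1, Add(m, r))) = Add(m, Add(Mul(-1, m), Mul(-1, r))) = Mul(-1, r))
Function('V')(C, b) = Add(Pow(C, 2), Mul(-10, C), Mul(b, Add(-17, Mul(-1, C)))) (Function('V')(C, b) = Add(Add(Mul(-10, C), Mul(Add(-17, Mul(-1, C)), b)), Pow(C, 2)) = Add(Add(Mul(-10, C), Mul(b, Add(-17, Mul(-1, C)))), Pow(C, 2)) = Add(Pow(C, 2), Mul(-10, C), Mul(b, Add(-17, Mul(-1, C)))))
Pow(Add(Function('F')(-17, 6), Function('V')(6, -9)), Rational(1, 2)) = Pow(Add(Mul(-1, -17), Add(Pow(6, 2), Mul(-17, -9), Mul(-10, 6), Mul(-1, 6, -9))), Rational(1, 2)) = Pow(Add(17, Add(36, 153, -60, 54)), Rational(1, 2)) = Pow(Add(17, 183), Rational(1, 2)) = Pow(200, Rational(1, 2)) = Mul(10, Pow(2, Rational(1, 2)))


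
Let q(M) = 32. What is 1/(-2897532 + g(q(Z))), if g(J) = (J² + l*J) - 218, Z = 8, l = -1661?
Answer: -1/2949878 ≈ -3.3900e-7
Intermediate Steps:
g(J) = -218 + J² - 1661*J (g(J) = (J² - 1661*J) - 218 = -218 + J² - 1661*J)
1/(-2897532 + g(q(Z))) = 1/(-2897532 + (-218 + 32² - 1661*32)) = 1/(-2897532 + (-218 + 1024 - 53152)) = 1/(-2897532 - 52346) = 1/(-2949878) = -1/2949878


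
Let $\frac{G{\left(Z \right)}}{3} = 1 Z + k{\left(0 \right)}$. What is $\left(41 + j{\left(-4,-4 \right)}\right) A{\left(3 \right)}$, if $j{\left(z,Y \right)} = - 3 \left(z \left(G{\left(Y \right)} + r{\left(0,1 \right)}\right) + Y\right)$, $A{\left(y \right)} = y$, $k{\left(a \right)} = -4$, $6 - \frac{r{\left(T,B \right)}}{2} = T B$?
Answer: $-273$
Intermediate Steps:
$r{\left(T,B \right)} = 12 - 2 B T$ ($r{\left(T,B \right)} = 12 - 2 T B = 12 - 2 B T$)
$G{\left(Z \right)} = -12 + 3 Z$ ($G{\left(Z \right)} = 3 \left(1 Z - 4\right) = 3 \left(Z - 4\right) = 3 \left(-4 + Z\right) = -12 + 3 Z$)
$j{\left(z,Y \right)} = - 3 Y - 9 Y z$ ($j{\left(z,Y \right)} = - 3 \left(z \left(\left(-12 + 3 Y\right) + \left(12 - 2 \cdot 0\right)\right) + Y\right) = - 3 \left(z \left(\left(-12 + 3 Y\right) + \left(12 + 0\right)\right) + Y\right) = - 3 \left(z \left(\left(-12 + 3 Y\right) + 12\right) + Y\right) = - 3 \left(z 3 Y + Y\right) = - 3 \left(3 Y z + Y\right) = - 3 \left(Y + 3 Y z\right) = - 3 Y - 9 Y z$)
$\left(41 + j{\left(-4,-4 \right)}\right) A{\left(3 \right)} = \left(41 + 3 \left(-4\right) \left(-1 - -12\right)\right) 3 = \left(41 + 3 \left(-4\right) \left(-1 + 12\right)\right) 3 = \left(41 + 3 \left(-4\right) 11\right) 3 = \left(41 - 132\right) 3 = \left(-91\right) 3 = -273$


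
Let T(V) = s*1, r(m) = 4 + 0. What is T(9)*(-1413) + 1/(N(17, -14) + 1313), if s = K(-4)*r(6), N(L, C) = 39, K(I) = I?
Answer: 30566017/1352 ≈ 22608.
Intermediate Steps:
r(m) = 4
s = -16 (s = -4*4 = -16)
T(V) = -16 (T(V) = -16*1 = -16)
T(9)*(-1413) + 1/(N(17, -14) + 1313) = -16*(-1413) + 1/(39 + 1313) = 22608 + 1/1352 = 30566017/1352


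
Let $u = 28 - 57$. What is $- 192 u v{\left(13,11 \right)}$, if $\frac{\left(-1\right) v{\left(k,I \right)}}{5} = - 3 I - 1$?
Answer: $946560$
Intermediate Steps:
$v{\left(k,I \right)} = 5 + 15 I$ ($v{\left(k,I \right)} = - 5 \left(- 3 I - 1\right) = - 5 \left(-1 - 3 I\right) = 5 + 15 I$)
$u = -29$
$- 192 u v{\left(13,11 \right)} = \left(-192\right) \left(-29\right) \left(5 + 15 \cdot 11\right) = 5568 \left(5 + 165\right) = 5568 \cdot 170 = 946560$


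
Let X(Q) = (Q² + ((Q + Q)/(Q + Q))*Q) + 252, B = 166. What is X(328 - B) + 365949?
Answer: 392607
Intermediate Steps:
X(Q) = 252 + Q + Q² (X(Q) = (Q² + ((2*Q)/((2*Q)))*Q) + 252 = (Q² + ((2*Q)*(1/(2*Q)))*Q) + 252 = (Q² + 1*Q) + 252 = (Q² + Q) + 252 = (Q + Q²) + 252 = 252 + Q + Q²)
X(328 - B) + 365949 = (252 + (328 - 1*166) + (328 - 1*166)²) + 365949 = (252 + (328 - 166) + (328 - 166)²) + 365949 = (252 + 162 + 162²) + 365949 = (252 + 162 + 26244) + 365949 = 26658 + 365949 = 392607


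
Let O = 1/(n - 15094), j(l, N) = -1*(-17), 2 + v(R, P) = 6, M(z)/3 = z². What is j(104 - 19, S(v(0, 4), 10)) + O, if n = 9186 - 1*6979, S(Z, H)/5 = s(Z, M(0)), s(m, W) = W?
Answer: 219078/12887 ≈ 17.000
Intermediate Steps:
M(z) = 3*z²
v(R, P) = 4 (v(R, P) = -2 + 6 = 4)
S(Z, H) = 0 (S(Z, H) = 5*(3*0²) = 5*(3*0) = 5*0 = 0)
j(l, N) = 17
n = 2207 (n = 9186 - 6979 = 2207)
O = -1/12887 (O = 1/(2207 - 15094) = 1/(-12887) = -1/12887 ≈ -7.7598e-5)
j(104 - 19, S(v(0, 4), 10)) + O = 17 - 1/12887 = 219078/12887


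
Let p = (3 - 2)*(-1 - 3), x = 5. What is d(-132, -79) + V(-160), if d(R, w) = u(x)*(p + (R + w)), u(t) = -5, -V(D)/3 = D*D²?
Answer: 12289075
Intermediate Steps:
V(D) = -3*D³ (V(D) = -3*D*D² = -3*D³)
p = -4 (p = 1*(-4) = -4)
d(R, w) = 20 - 5*R - 5*w (d(R, w) = -5*(-4 + (R + w)) = -5*(-4 + R + w) = 20 - 5*R - 5*w)
d(-132, -79) + V(-160) = (20 - 5*(-132) - 5*(-79)) - 3*(-160)³ = (20 + 660 + 395) - 3*(-4096000) = 1075 + 12288000 = 12289075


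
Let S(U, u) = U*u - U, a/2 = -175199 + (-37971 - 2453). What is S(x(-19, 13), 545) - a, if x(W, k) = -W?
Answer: 441582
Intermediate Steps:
a = -431246 (a = 2*(-175199 + (-37971 - 2453)) = 2*(-175199 - 40424) = 2*(-215623) = -431246)
S(U, u) = -U + U*u
S(x(-19, 13), 545) - a = (-1*(-19))*(-1 + 545) - 1*(-431246) = 19*544 + 431246 = 10336 + 431246 = 441582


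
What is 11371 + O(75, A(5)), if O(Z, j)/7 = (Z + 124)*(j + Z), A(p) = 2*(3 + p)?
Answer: 138134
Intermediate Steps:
A(p) = 6 + 2*p
O(Z, j) = 7*(124 + Z)*(Z + j) (O(Z, j) = 7*((Z + 124)*(j + Z)) = 7*((124 + Z)*(Z + j)) = 7*(124 + Z)*(Z + j))
11371 + O(75, A(5)) = 11371 + (7*75² + 868*75 + 868*(6 + 2*5) + 7*75*(6 + 2*5)) = 11371 + (7*5625 + 65100 + 868*(6 + 10) + 7*75*(6 + 10)) = 11371 + (39375 + 65100 + 868*16 + 7*75*16) = 11371 + (39375 + 65100 + 13888 + 8400) = 11371 + 126763 = 138134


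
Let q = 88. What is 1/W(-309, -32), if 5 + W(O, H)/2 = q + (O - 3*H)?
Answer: -1/260 ≈ -0.0038462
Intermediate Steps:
W(O, H) = 166 - 6*H + 2*O (W(O, H) = -10 + 2*(88 + (O - 3*H)) = -10 + 2*(88 + O - 3*H) = -10 + (176 - 6*H + 2*O) = 166 - 6*H + 2*O)
1/W(-309, -32) = 1/(166 - 6*(-32) + 2*(-309)) = 1/(166 + 192 - 618) = 1/(-260) = -1/260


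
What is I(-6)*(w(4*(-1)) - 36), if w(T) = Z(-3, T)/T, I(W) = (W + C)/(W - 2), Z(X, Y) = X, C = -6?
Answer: -423/8 ≈ -52.875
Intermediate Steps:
I(W) = (-6 + W)/(-2 + W) (I(W) = (W - 6)/(W - 2) = (-6 + W)/(-2 + W))
w(T) = -3/T
I(-6)*(w(4*(-1)) - 36) = ((-6 - 6)/(-2 - 6))*(-3/(4*(-1)) - 36) = (-12/(-8))*(-3/(-4) - 36) = (-⅛*(-12))*(-3*(-¼) - 36) = 3*(¾ - 36)/2 = (3/2)*(-141/4) = -423/8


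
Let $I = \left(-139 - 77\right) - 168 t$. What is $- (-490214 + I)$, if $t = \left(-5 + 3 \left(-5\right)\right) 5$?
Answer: $473630$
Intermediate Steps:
$t = -100$ ($t = \left(-5 - 15\right) 5 = \left(-20\right) 5 = -100$)
$I = 16584$ ($I = \left(-139 - 77\right) - -16800 = \left(-139 - 77\right) + 16800 = -216 + 16800 = 16584$)
$- (-490214 + I) = - (-490214 + 16584) = \left(-1\right) \left(-473630\right) = 473630$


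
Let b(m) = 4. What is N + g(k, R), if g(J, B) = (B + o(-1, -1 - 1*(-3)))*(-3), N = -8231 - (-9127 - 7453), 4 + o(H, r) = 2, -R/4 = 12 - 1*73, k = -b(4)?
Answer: 7623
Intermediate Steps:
k = -4 (k = -1*4 = -4)
R = 244 (R = -4*(12 - 1*73) = -4*(12 - 73) = -4*(-61) = 244)
o(H, r) = -2 (o(H, r) = -4 + 2 = -2)
N = 8349 (N = -8231 - 1*(-16580) = -8231 + 16580 = 8349)
g(J, B) = 6 - 3*B (g(J, B) = (B - 2)*(-3) = (-2 + B)*(-3) = 6 - 3*B)
N + g(k, R) = 8349 + (6 - 3*244) = 8349 + (6 - 732) = 8349 - 726 = 7623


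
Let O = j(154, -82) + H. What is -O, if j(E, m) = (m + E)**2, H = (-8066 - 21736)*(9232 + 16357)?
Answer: 762598194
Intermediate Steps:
H = -762603378 (H = -29802*25589 = -762603378)
j(E, m) = (E + m)**2
O = -762598194 (O = (154 - 82)**2 - 762603378 = 72**2 - 762603378 = 5184 - 762603378 = -762598194)
-O = -1*(-762598194) = 762598194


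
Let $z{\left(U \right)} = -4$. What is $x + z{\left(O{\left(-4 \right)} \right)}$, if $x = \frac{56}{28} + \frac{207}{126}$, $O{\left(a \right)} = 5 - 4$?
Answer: $- \frac{5}{14} \approx -0.35714$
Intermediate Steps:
$O{\left(a \right)} = 1$
$x = \frac{51}{14}$ ($x = 56 \cdot \frac{1}{28} + 207 \cdot \frac{1}{126} = 2 + \frac{23}{14} = \frac{51}{14} \approx 3.6429$)
$x + z{\left(O{\left(-4 \right)} \right)} = \frac{51}{14} - 4 = - \frac{5}{14}$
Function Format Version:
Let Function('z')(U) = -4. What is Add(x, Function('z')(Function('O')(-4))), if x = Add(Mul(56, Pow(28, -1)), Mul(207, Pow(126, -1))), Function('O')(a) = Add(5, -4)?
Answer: Rational(-5, 14) ≈ -0.35714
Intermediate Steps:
Function('O')(a) = 1
x = Rational(51, 14) (x = Add(Mul(56, Rational(1, 28)), Mul(207, Rational(1, 126))) = Add(2, Rational(23, 14)) = Rational(51, 14) ≈ 3.6429)
Add(x, Function('z')(Function('O')(-4))) = Add(Rational(51, 14), -4) = Rational(-5, 14)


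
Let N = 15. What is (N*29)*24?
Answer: 10440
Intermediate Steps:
(N*29)*24 = (15*29)*24 = 435*24 = 10440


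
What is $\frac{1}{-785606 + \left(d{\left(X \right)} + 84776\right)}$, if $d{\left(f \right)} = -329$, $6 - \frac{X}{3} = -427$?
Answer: $- \frac{1}{701159} \approx -1.4262 \cdot 10^{-6}$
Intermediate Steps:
$X = 1299$ ($X = 18 - -1281 = 18 + 1281 = 1299$)
$\frac{1}{-785606 + \left(d{\left(X \right)} + 84776\right)} = \frac{1}{-785606 + \left(-329 + 84776\right)} = \frac{1}{-785606 + 84447} = \frac{1}{-701159} = - \frac{1}{701159}$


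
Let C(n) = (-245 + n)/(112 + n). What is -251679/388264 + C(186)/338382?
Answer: -6344697158555/9787925389176 ≈ -0.64822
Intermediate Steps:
C(n) = (-245 + n)/(112 + n)
-251679/388264 + C(186)/338382 = -251679/388264 + ((-245 + 186)/(112 + 186))/338382 = -251679*1/388264 + (-59/298)*(1/338382) = -251679/388264 + ((1/298)*(-59))*(1/338382) = -251679/388264 - 59/298*1/338382 = -251679/388264 - 59/100837836 = -6344697158555/9787925389176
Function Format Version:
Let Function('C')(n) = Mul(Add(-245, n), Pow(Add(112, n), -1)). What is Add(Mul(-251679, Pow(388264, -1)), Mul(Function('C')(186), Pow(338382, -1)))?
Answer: Rational(-6344697158555, 9787925389176) ≈ -0.64822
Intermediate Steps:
Function('C')(n) = Mul(Pow(Add(112, n), -1), Add(-245, n))
Add(Mul(-251679, Pow(388264, -1)), Mul(Function('C')(186), Pow(338382, -1))) = Add(Mul(-251679, Pow(388264, -1)), Mul(Mul(Pow(Add(112, 186), -1), Add(-245, 186)), Pow(338382, -1))) = Add(Mul(-251679, Rational(1, 388264)), Mul(Mul(Pow(298, -1), -59), Rational(1, 338382))) = Add(Rational(-251679, 388264), Mul(Mul(Rational(1, 298), -59), Rational(1, 338382))) = Add(Rational(-251679, 388264), Mul(Rational(-59, 298), Rational(1, 338382))) = Add(Rational(-251679, 388264), Rational(-59, 100837836)) = Rational(-6344697158555, 9787925389176)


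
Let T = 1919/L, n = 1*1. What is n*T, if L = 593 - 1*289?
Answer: 101/16 ≈ 6.3125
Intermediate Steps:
L = 304 (L = 593 - 289 = 304)
n = 1
T = 101/16 (T = 1919/304 = 1919*(1/304) = 101/16 ≈ 6.3125)
n*T = 1*(101/16) = 101/16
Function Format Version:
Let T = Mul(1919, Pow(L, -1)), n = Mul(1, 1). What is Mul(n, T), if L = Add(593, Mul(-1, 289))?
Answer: Rational(101, 16) ≈ 6.3125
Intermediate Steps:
L = 304 (L = Add(593, -289) = 304)
n = 1
T = Rational(101, 16) (T = Mul(1919, Pow(304, -1)) = Mul(1919, Rational(1, 304)) = Rational(101, 16) ≈ 6.3125)
Mul(n, T) = Mul(1, Rational(101, 16)) = Rational(101, 16)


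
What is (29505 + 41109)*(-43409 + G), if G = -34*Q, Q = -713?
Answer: -1353458538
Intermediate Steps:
G = 24242 (G = -34*(-713) = 24242)
(29505 + 41109)*(-43409 + G) = (29505 + 41109)*(-43409 + 24242) = 70614*(-19167) = -1353458538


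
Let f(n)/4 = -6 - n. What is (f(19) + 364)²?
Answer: 69696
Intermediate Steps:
f(n) = -24 - 4*n (f(n) = 4*(-6 - n) = -24 - 4*n)
(f(19) + 364)² = ((-24 - 4*19) + 364)² = ((-24 - 76) + 364)² = (-100 + 364)² = 264² = 69696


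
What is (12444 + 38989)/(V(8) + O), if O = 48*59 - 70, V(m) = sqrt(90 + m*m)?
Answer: 71028973/3814245 - 51433*sqrt(154)/7628490 ≈ 18.538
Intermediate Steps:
V(m) = sqrt(90 + m**2)
O = 2762 (O = 2832 - 70 = 2762)
(12444 + 38989)/(V(8) + O) = (12444 + 38989)/(sqrt(90 + 8**2) + 2762) = 51433/(sqrt(90 + 64) + 2762) = 51433/(sqrt(154) + 2762) = 51433/(2762 + sqrt(154))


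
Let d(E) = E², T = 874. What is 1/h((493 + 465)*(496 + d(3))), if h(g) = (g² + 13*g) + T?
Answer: 1/234059054244 ≈ 4.2724e-12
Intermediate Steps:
h(g) = 874 + g² + 13*g (h(g) = (g² + 13*g) + 874 = 874 + g² + 13*g)
1/h((493 + 465)*(496 + d(3))) = 1/(874 + ((493 + 465)*(496 + 3²))² + 13*((493 + 465)*(496 + 3²))) = 1/(874 + (958*(496 + 9))² + 13*(958*(496 + 9))) = 1/(874 + (958*505)² + 13*(958*505)) = 1/(874 + 483790² + 13*483790) = 1/(874 + 234052764100 + 6289270) = 1/234059054244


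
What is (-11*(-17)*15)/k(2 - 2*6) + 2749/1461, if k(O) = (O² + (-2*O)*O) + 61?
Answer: -1330298/18993 ≈ -70.042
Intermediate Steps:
k(O) = 61 - O² (k(O) = (O² - 2*O²) + 61 = -O² + 61 = 61 - O²)
(-11*(-17)*15)/k(2 - 2*6) + 2749/1461 = (-11*(-17)*15)/(61 - (2 - 2*6)²) + 2749/1461 = (187*15)/(61 - (2 - 12)²) + 2749*(1/1461) = 2805/(61 - 1*(-10)²) + 2749/1461 = 2805/(61 - 1*100) + 2749/1461 = 2805/(61 - 100) + 2749/1461 = 2805/(-39) + 2749/1461 = 2805*(-1/39) + 2749/1461 = -935/13 + 2749/1461 = -1330298/18993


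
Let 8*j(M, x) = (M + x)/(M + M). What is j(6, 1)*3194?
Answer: 11179/48 ≈ 232.90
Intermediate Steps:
j(M, x) = (M + x)/(16*M) (j(M, x) = ((M + x)/(M + M))/8 = ((M + x)/((2*M)))/8 = ((M + x)*(1/(2*M)))/8 = ((M + x)/(2*M))/8 = (M + x)/(16*M))
j(6, 1)*3194 = ((1/16)*(6 + 1)/6)*3194 = ((1/16)*(1/6)*7)*3194 = (7/96)*3194 = 11179/48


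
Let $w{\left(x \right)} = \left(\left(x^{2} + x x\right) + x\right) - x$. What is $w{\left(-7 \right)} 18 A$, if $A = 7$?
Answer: $12348$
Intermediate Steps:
$w{\left(x \right)} = 2 x^{2}$ ($w{\left(x \right)} = \left(\left(x^{2} + x^{2}\right) + x\right) - x = \left(2 x^{2} + x\right) - x = \left(x + 2 x^{2}\right) - x = 2 x^{2}$)
$w{\left(-7 \right)} 18 A = 2 \left(-7\right)^{2} \cdot 18 \cdot 7 = 2 \cdot 49 \cdot 18 \cdot 7 = 98 \cdot 18 \cdot 7 = 1764 \cdot 7 = 12348$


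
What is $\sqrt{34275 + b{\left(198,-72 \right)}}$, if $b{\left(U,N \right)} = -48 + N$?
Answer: $3 \sqrt{3795} \approx 184.81$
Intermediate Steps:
$\sqrt{34275 + b{\left(198,-72 \right)}} = \sqrt{34275 - 120} = \sqrt{34155} = 3 \sqrt{3795}$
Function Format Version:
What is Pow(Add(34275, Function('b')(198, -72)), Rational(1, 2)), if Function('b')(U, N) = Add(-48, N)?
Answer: Mul(3, Pow(3795, Rational(1, 2))) ≈ 184.81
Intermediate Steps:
Pow(Add(34275, Function('b')(198, -72)), Rational(1, 2)) = Pow(Add(34275, Add(-48, -72)), Rational(1, 2)) = Pow(Add(34275, -120), Rational(1, 2)) = Pow(34155, Rational(1, 2)) = Mul(3, Pow(3795, Rational(1, 2)))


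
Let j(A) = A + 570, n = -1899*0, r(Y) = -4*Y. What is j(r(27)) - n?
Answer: 462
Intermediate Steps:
n = 0
j(A) = 570 + A
j(r(27)) - n = (570 - 4*27) - 1*0 = (570 - 108) + 0 = 462 + 0 = 462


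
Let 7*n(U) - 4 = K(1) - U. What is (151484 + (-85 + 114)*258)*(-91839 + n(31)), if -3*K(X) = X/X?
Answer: -306597883166/21 ≈ -1.4600e+10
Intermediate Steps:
K(X) = -⅓ (K(X) = -X/(3*X) = -⅓*1 = -⅓)
n(U) = 11/21 - U/7 (n(U) = 4/7 + (-⅓ - U)/7 = 4/7 + (-1/21 - U/7) = 11/21 - U/7)
(151484 + (-85 + 114)*258)*(-91839 + n(31)) = (151484 + (-85 + 114)*258)*(-91839 + (11/21 - ⅐*31)) = (151484 + 29*258)*(-91839 + (11/21 - 31/7)) = (151484 + 7482)*(-91839 - 82/21) = 158966*(-1928701/21) = -306597883166/21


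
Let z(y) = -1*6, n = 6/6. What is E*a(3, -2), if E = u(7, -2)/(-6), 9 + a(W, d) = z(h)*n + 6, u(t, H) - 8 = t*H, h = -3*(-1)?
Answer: -9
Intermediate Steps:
n = 1 (n = 6*(⅙) = 1)
h = 3
u(t, H) = 8 + H*t (u(t, H) = 8 + t*H = 8 + H*t)
z(y) = -6
a(W, d) = -9 (a(W, d) = -9 + (-6*1 + 6) = -9 + (-6 + 6) = -9 + 0 = -9)
E = 1 (E = (8 - 2*7)/(-6) = (8 - 14)*(-⅙) = -6*(-⅙) = 1)
E*a(3, -2) = 1*(-9) = -9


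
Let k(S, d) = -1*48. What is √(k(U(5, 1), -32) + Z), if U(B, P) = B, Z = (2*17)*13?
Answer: √394 ≈ 19.849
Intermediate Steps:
Z = 442 (Z = 34*13 = 442)
k(S, d) = -48
√(k(U(5, 1), -32) + Z) = √(-48 + 442) = √394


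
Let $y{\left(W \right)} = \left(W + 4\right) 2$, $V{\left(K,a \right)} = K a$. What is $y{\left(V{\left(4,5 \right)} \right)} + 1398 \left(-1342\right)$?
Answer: $-1876068$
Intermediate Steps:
$y{\left(W \right)} = 8 + 2 W$ ($y{\left(W \right)} = \left(4 + W\right) 2 = 8 + 2 W$)
$y{\left(V{\left(4,5 \right)} \right)} + 1398 \left(-1342\right) = \left(8 + 2 \cdot 4 \cdot 5\right) + 1398 \left(-1342\right) = \left(8 + 2 \cdot 20\right) - 1876116 = \left(8 + 40\right) - 1876116 = 48 - 1876116 = -1876068$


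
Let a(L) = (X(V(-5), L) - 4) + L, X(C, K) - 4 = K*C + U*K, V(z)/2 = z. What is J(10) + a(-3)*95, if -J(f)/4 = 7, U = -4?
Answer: 3677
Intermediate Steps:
J(f) = -28 (J(f) = -4*7 = -28)
V(z) = 2*z
X(C, K) = 4 - 4*K + C*K (X(C, K) = 4 + (K*C - 4*K) = 4 + (C*K - 4*K) = 4 + (-4*K + C*K) = 4 - 4*K + C*K)
a(L) = -13*L (a(L) = ((4 - 4*L + (2*(-5))*L) - 4) + L = ((4 - 4*L - 10*L) - 4) + L = ((4 - 14*L) - 4) + L = -14*L + L = -13*L)
J(10) + a(-3)*95 = -28 - 13*(-3)*95 = -28 + 39*95 = -28 + 3705 = 3677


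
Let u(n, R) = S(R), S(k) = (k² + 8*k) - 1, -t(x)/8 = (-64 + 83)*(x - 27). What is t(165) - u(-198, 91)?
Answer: -29984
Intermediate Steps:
t(x) = 4104 - 152*x (t(x) = -8*(-64 + 83)*(x - 27) = -152*(-27 + x) = -8*(-513 + 19*x) = 4104 - 152*x)
S(k) = -1 + k² + 8*k
u(n, R) = -1 + R² + 8*R
t(165) - u(-198, 91) = (4104 - 152*165) - (-1 + 91² + 8*91) = (4104 - 25080) - (-1 + 8281 + 728) = -20976 - 1*9008 = -20976 - 9008 = -29984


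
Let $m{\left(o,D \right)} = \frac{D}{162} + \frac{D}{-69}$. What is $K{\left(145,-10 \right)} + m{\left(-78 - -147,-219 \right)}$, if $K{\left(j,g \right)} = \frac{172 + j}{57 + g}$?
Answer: $\frac{500075}{58374} \approx 8.5667$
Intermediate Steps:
$K{\left(j,g \right)} = \frac{172 + j}{57 + g}$
$m{\left(o,D \right)} = - \frac{31 D}{3726}$ ($m{\left(o,D \right)} = D \frac{1}{162} + D \left(- \frac{1}{69}\right) = \frac{D}{162} - \frac{D}{69} = - \frac{31 D}{3726}$)
$K{\left(145,-10 \right)} + m{\left(-78 - -147,-219 \right)} = \frac{172 + 145}{57 - 10} - - \frac{2263}{1242} = \frac{1}{47} \cdot 317 + \frac{2263}{1242} = \frac{317}{47} + \frac{2263}{1242} = \frac{500075}{58374}$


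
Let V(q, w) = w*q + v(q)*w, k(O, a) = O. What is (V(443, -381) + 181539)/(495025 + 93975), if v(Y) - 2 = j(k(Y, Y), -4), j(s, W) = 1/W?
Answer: 48357/2356000 ≈ 0.020525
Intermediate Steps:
v(Y) = 7/4 (v(Y) = 2 + 1/(-4) = 2 - ¼ = 7/4)
V(q, w) = 7*w/4 + q*w (V(q, w) = w*q + 7*w/4 = q*w + 7*w/4 = 7*w/4 + q*w)
(V(443, -381) + 181539)/(495025 + 93975) = ((¼)*(-381)*(7 + 4*443) + 181539)/(495025 + 93975) = ((¼)*(-381)*(7 + 1772) + 181539)/589000 = ((¼)*(-381)*1779 + 181539)*(1/589000) = (-677799/4 + 181539)*(1/589000) = (48357/4)*(1/589000) = 48357/2356000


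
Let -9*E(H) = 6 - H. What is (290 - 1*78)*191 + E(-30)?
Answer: 40488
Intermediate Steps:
E(H) = -⅔ + H/9 (E(H) = -(6 - H)/9 = -⅔ + H/9)
(290 - 1*78)*191 + E(-30) = (290 - 1*78)*191 + (-⅔ + (⅑)*(-30)) = (290 - 78)*191 + (-⅔ - 10/3) = 212*191 - 4 = 40492 - 4 = 40488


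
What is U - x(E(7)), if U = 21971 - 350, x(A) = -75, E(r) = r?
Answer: 21696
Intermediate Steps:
U = 21621
U - x(E(7)) = 21621 - 1*(-75) = 21621 + 75 = 21696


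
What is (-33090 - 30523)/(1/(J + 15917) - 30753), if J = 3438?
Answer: 1231229615/595224314 ≈ 2.0685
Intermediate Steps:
(-33090 - 30523)/(1/(J + 15917) - 30753) = (-33090 - 30523)/(1/(3438 + 15917) - 30753) = -63613/(1/19355 - 30753) = -63613/(-595224314/19355) = -63613*(-19355/595224314) = 1231229615/595224314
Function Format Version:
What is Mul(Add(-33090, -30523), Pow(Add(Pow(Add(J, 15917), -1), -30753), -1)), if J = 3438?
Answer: Rational(1231229615, 595224314) ≈ 2.0685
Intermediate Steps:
Mul(Add(-33090, -30523), Pow(Add(Pow(Add(J, 15917), -1), -30753), -1)) = Mul(Add(-33090, -30523), Pow(Add(Pow(Add(3438, 15917), -1), -30753), -1)) = Mul(-63613, Pow(Add(Pow(19355, -1), -30753), -1)) = Mul(-63613, Pow(Add(Rational(1, 19355), -30753), -1)) = Mul(-63613, Pow(Rational(-595224314, 19355), -1)) = Mul(-63613, Rational(-19355, 595224314)) = Rational(1231229615, 595224314)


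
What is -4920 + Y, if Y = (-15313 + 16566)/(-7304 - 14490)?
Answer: -107227733/21794 ≈ -4920.1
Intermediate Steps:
Y = -1253/21794 (Y = 1253/(-21794) = 1253*(-1/21794) = -1253/21794 ≈ -0.057493)
-4920 + Y = -4920 - 1253/21794 = -107227733/21794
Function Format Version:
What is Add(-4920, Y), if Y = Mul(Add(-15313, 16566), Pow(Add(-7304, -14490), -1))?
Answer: Rational(-107227733, 21794) ≈ -4920.1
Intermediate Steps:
Y = Rational(-1253, 21794) (Y = Mul(1253, Pow(-21794, -1)) = Mul(1253, Rational(-1, 21794)) = Rational(-1253, 21794) ≈ -0.057493)
Add(-4920, Y) = Add(-4920, Rational(-1253, 21794)) = Rational(-107227733, 21794)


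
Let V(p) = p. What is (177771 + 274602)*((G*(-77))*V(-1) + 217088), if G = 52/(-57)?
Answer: 1865286479492/19 ≈ 9.8173e+10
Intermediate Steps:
G = -52/57 (G = 52*(-1/57) = -52/57 ≈ -0.91228)
(177771 + 274602)*((G*(-77))*V(-1) + 217088) = (177771 + 274602)*(-52/57*(-77)*(-1) + 217088) = 452373*((4004/57)*(-1) + 217088) = 452373*(-4004/57 + 217088) = 452373*(12370012/57) = 1865286479492/19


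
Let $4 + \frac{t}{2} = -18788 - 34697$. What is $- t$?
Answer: $106978$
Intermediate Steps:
$t = -106978$ ($t = -8 + 2 \left(-18788 - 34697\right) = -8 + 2 \left(-53485\right) = -8 - 106970 = -106978$)
$- t = \left(-1\right) \left(-106978\right) = 106978$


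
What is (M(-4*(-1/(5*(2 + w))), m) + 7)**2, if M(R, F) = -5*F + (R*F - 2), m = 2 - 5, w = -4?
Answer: 11236/25 ≈ 449.44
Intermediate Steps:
m = -3
M(R, F) = -2 - 5*F + F*R (M(R, F) = -5*F + (F*R - 2) = -5*F + (-2 + F*R) = -2 - 5*F + F*R)
(M(-4*(-1/(5*(2 + w))), m) + 7)**2 = ((-2 - 5*(-3) - (-12)/((-5*(2 - 4)))) + 7)**2 = ((-2 + 15 - (-12)/((-5*(-2)))) + 7)**2 = ((-2 + 15 - (-12)/10) + 7)**2 = ((-2 + 15 - 3*(-2/5)) + 7)**2 = ((-2 + 15 + 6/5) + 7)**2 = (71/5 + 7)**2 = (106/5)**2 = 11236/25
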